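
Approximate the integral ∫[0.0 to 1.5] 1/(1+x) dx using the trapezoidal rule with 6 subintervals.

f(x) = 1/(1+x)
a = 0.0, b = 1.5, n = 6
h = (b - a)/n = 0.250000

Trapezoidal rule: (h/2)[f(x₀) + 2f(x₁) + 2f(x₂) + ... + f(xₙ)]

x_0 = 0.0000, f(x_0) = 1.000000, coefficient = 1
x_1 = 0.2500, f(x_1) = 0.800000, coefficient = 2
x_2 = 0.5000, f(x_2) = 0.666667, coefficient = 2
x_3 = 0.7500, f(x_3) = 0.571429, coefficient = 2
x_4 = 1.0000, f(x_4) = 0.500000, coefficient = 2
x_5 = 1.2500, f(x_5) = 0.444444, coefficient = 2
x_6 = 1.5000, f(x_6) = 0.400000, coefficient = 1

I ≈ (0.250000/2) × 7.365079 = 0.920635
Exact value: 0.916291
Error: 0.004344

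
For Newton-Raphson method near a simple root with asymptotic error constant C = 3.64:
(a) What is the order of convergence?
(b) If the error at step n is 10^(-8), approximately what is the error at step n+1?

(a) Newton-Raphson has quadratic (order 2) convergence near simple roots.
    This means |e_{n+1}| ≈ C|e_n|².

(b) With |e_n| = 10^(-8) and C = 3.64:
    |e_{n+1}| ≈ 3.64 × (10^(-8))² = 3.64 × 10^(-16)

(a) 2 (quadratic); (b) |e_{n+1}| ≈ 3.640e-16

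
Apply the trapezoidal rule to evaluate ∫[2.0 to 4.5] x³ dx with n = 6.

f(x) = x³
a = 2.0, b = 4.5, n = 6
h = (b - a)/n = 0.416667

Trapezoidal rule: (h/2)[f(x₀) + 2f(x₁) + 2f(x₂) + ... + f(xₙ)]

x_0 = 2.0000, f(x_0) = 8.000000, coefficient = 1
x_1 = 2.4167, f(x_1) = 14.114005, coefficient = 2
x_2 = 2.8333, f(x_2) = 22.745370, coefficient = 2
x_3 = 3.2500, f(x_3) = 34.328125, coefficient = 2
x_4 = 3.6667, f(x_4) = 49.296296, coefficient = 2
x_5 = 4.0833, f(x_5) = 68.083912, coefficient = 2
x_6 = 4.5000, f(x_6) = 91.125000, coefficient = 1

I ≈ (0.416667/2) × 476.260417 = 99.220920
Exact value: 98.515625
Error: 0.705295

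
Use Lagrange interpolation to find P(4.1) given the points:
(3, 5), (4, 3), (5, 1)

Lagrange interpolation formula:
P(x) = Σ yᵢ × Lᵢ(x)
where Lᵢ(x) = Π_{j≠i} (x - xⱼ)/(xᵢ - xⱼ)

L_0(4.1) = (4.1 - 4)/(3 - 4) × (4.1 - 5)/(3 - 5) = -0.045000
L_1(4.1) = (4.1 - 3)/(4 - 3) × (4.1 - 5)/(4 - 5) = 0.990000
L_2(4.1) = (4.1 - 3)/(5 - 3) × (4.1 - 4)/(5 - 4) = 0.055000

P(4.1) = 5×L_0(4.1) + 3×L_1(4.1) + 1×L_2(4.1)
P(4.1) = 2.800000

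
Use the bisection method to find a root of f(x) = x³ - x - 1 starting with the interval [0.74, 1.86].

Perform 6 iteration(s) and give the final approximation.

f(x) = x³ - x - 1
Initial interval: [0.74, 1.86]

Iteration 1:
  c_1 = (0.740000 + 1.860000)/2 = 1.300000
  f(c_1) = f(1.300000) = -0.103000
  f(a) × f(c) ≥ 0, new interval: [1.300000, 1.860000]
Iteration 2:
  c_2 = (1.300000 + 1.860000)/2 = 1.580000
  f(c_2) = f(1.580000) = 1.364312
  f(a) × f(c) < 0, new interval: [1.300000, 1.580000]
Iteration 3:
  c_3 = (1.300000 + 1.580000)/2 = 1.440000
  f(c_3) = f(1.440000) = 0.545984
  f(a) × f(c) < 0, new interval: [1.300000, 1.440000]
Iteration 4:
  c_4 = (1.300000 + 1.440000)/2 = 1.370000
  f(c_4) = f(1.370000) = 0.201353
  f(a) × f(c) < 0, new interval: [1.300000, 1.370000]
Iteration 5:
  c_5 = (1.300000 + 1.370000)/2 = 1.335000
  f(c_5) = f(1.335000) = 0.044270
  f(a) × f(c) < 0, new interval: [1.300000, 1.335000]
Iteration 6:
  c_6 = (1.300000 + 1.335000)/2 = 1.317500
  f(c_6) = f(1.317500) = -0.030575
  f(a) × f(c) ≥ 0, new interval: [1.317500, 1.335000]

After 6 iteration(s), the approximation is c_6 = 1.317500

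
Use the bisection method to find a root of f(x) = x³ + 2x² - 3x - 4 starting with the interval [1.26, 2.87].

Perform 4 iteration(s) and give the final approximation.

f(x) = x³ + 2x² - 3x - 4
Initial interval: [1.26, 2.87]

Iteration 1:
  c_1 = (1.260000 + 2.870000)/2 = 2.065000
  f(c_1) = f(2.065000) = 7.139075
  f(a) × f(c) < 0, new interval: [1.260000, 2.065000]
Iteration 2:
  c_2 = (1.260000 + 2.065000)/2 = 1.662500
  f(c_2) = f(1.662500) = 1.135307
  f(a) × f(c) < 0, new interval: [1.260000, 1.662500]
Iteration 3:
  c_3 = (1.260000 + 1.662500)/2 = 1.461250
  f(c_3) = f(1.461250) = -0.993111
  f(a) × f(c) ≥ 0, new interval: [1.461250, 1.662500]
Iteration 4:
  c_4 = (1.461250 + 1.662500)/2 = 1.561875
  f(c_4) = f(1.561875) = 0.003403
  f(a) × f(c) < 0, new interval: [1.461250, 1.561875]

After 4 iteration(s), the approximation is c_4 = 1.561875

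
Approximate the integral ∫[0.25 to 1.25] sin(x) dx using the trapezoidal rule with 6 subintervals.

f(x) = sin(x)
a = 0.25, b = 1.25, n = 6
h = (b - a)/n = 0.166667

Trapezoidal rule: (h/2)[f(x₀) + 2f(x₁) + 2f(x₂) + ... + f(xₙ)]

x_0 = 0.2500, f(x_0) = 0.247404, coefficient = 1
x_1 = 0.4167, f(x_1) = 0.404715, coefficient = 2
x_2 = 0.5833, f(x_2) = 0.550809, coefficient = 2
x_3 = 0.7500, f(x_3) = 0.681639, coefficient = 2
x_4 = 0.9167, f(x_4) = 0.793578, coefficient = 2
x_5 = 1.0833, f(x_5) = 0.883524, coefficient = 2
x_6 = 1.2500, f(x_6) = 0.948985, coefficient = 1

I ≈ (0.166667/2) × 7.824917 = 0.652076
Exact value: 0.653590
Error: 0.001514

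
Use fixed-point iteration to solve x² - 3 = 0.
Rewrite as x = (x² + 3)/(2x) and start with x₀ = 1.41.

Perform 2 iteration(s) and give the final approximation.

Equation: x² - 3 = 0
Fixed-point form: x = (x² + 3)/(2x)
x₀ = 1.41

x_1 = g(1.410000) = 1.768830
x_2 = g(1.768830) = 1.732433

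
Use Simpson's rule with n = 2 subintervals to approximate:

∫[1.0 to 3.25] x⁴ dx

f(x) = x⁴
a = 1.0, b = 3.25, n = 2
h = (b - a)/n = 1.125000

Simpson's rule: (h/3)[f(x₀) + 4f(x₁) + 2f(x₂) + ... + f(xₙ)]

x_0 = 1.0000, f(x_0) = 1.000000, coefficient = 1
x_1 = 2.1250, f(x_1) = 20.390869, coefficient = 4
x_2 = 3.2500, f(x_2) = 111.566406, coefficient = 1

I ≈ (1.125000/3) × 194.129883 = 72.798706
Exact value: 72.318164
Error: 0.480542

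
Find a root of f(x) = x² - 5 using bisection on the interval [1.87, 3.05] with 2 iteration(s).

f(x) = x² - 5
Initial interval: [1.87, 3.05]

Iteration 1:
  c_1 = (1.870000 + 3.050000)/2 = 2.460000
  f(c_1) = f(2.460000) = 1.051600
  f(a) × f(c) < 0, new interval: [1.870000, 2.460000]
Iteration 2:
  c_2 = (1.870000 + 2.460000)/2 = 2.165000
  f(c_2) = f(2.165000) = -0.312775
  f(a) × f(c) ≥ 0, new interval: [2.165000, 2.460000]

After 2 iteration(s), the approximation is c_2 = 2.165000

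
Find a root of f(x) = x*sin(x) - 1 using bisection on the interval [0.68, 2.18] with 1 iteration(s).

f(x) = x*sin(x) - 1
Initial interval: [0.68, 2.18]

Iteration 1:
  c_1 = (0.680000 + 2.180000)/2 = 1.430000
  f(c_1) = f(1.430000) = 0.415850
  f(a) × f(c) < 0, new interval: [0.680000, 1.430000]

After 1 iteration(s), the approximation is c_1 = 1.430000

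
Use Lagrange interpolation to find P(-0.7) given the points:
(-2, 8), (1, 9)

Lagrange interpolation formula:
P(x) = Σ yᵢ × Lᵢ(x)
where Lᵢ(x) = Π_{j≠i} (x - xⱼ)/(xᵢ - xⱼ)

L_0(-0.7) = (-0.7 - 1)/(-2 - 1) = 0.566667
L_1(-0.7) = (-0.7 - (-2))/(1 - (-2)) = 0.433333

P(-0.7) = 8×L_0(-0.7) + 9×L_1(-0.7)
P(-0.7) = 8.433333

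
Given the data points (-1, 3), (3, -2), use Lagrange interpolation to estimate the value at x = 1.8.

Lagrange interpolation formula:
P(x) = Σ yᵢ × Lᵢ(x)
where Lᵢ(x) = Π_{j≠i} (x - xⱼ)/(xᵢ - xⱼ)

L_0(1.8) = (1.8 - 3)/(-1 - 3) = 0.300000
L_1(1.8) = (1.8 - (-1))/(3 - (-1)) = 0.700000

P(1.8) = 3×L_0(1.8) + (-2)×L_1(1.8)
P(1.8) = -0.500000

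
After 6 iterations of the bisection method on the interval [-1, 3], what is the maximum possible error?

Bisection error bound: |error| ≤ (b-a)/2^n
|error| ≤ (3 - (-1))/2^6 = 4/2^6
|error| ≤ 0.0625000000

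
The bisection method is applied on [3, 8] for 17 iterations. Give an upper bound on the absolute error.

Bisection error bound: |error| ≤ (b-a)/2^n
|error| ≤ (8 - 3)/2^17 = 5/2^17
|error| ≤ 0.0000381470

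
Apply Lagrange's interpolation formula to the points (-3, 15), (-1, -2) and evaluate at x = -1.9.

Lagrange interpolation formula:
P(x) = Σ yᵢ × Lᵢ(x)
where Lᵢ(x) = Π_{j≠i} (x - xⱼ)/(xᵢ - xⱼ)

L_0(-1.9) = (-1.9 - (-1))/(-3 - (-1)) = 0.450000
L_1(-1.9) = (-1.9 - (-3))/(-1 - (-3)) = 0.550000

P(-1.9) = 15×L_0(-1.9) + (-2)×L_1(-1.9)
P(-1.9) = 5.650000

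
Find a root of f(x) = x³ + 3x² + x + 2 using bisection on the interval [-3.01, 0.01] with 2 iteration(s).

f(x) = x³ + 3x² + x + 2
Initial interval: [-3.01, 0.01]

Iteration 1:
  c_1 = (-3.010000 + 0.010000)/2 = -1.500000
  f(c_1) = f(-1.500000) = 3.875000
  f(a) × f(c) < 0, new interval: [-3.010000, -1.500000]
Iteration 2:
  c_2 = (-3.010000 + (-1.500000))/2 = -2.255000
  f(c_2) = f(-2.255000) = 3.533344
  f(a) × f(c) < 0, new interval: [-3.010000, -2.255000]

After 2 iteration(s), the approximation is c_2 = -2.255000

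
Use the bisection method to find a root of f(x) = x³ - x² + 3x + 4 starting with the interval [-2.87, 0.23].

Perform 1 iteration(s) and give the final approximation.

f(x) = x³ - x² + 3x + 4
Initial interval: [-2.87, 0.23]

Iteration 1:
  c_1 = (-2.870000 + 0.230000)/2 = -1.320000
  f(c_1) = f(-1.320000) = -4.002368
  f(a) × f(c) ≥ 0, new interval: [-1.320000, 0.230000]

After 1 iteration(s), the approximation is c_1 = -1.320000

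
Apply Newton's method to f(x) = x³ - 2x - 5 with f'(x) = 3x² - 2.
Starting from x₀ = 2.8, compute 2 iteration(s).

f(x) = x³ - 2x - 5
f'(x) = 3x² - 2
x₀ = 2.8

Newton-Raphson formula: x_{n+1} = x_n - f(x_n)/f'(x_n)

Iteration 1:
  f(2.800000) = 11.352000
  f'(2.800000) = 21.520000
  x_1 = 2.800000 - 11.352000/21.520000 = 2.272491
Iteration 2:
  f(2.272491) = 2.190647
  f'(2.272491) = 13.492642
  x_2 = 2.272491 - 2.190647/13.492642 = 2.110132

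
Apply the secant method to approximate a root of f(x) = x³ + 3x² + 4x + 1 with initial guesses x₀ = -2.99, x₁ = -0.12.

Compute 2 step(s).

f(x) = x³ + 3x² + 4x + 1
x₀ = -2.99, x₁ = -0.12

Secant formula: x_{n+1} = x_n - f(x_n)(x_n - x_{n-1})/(f(x_n) - f(x_{n-1}))

Iteration 1:
  f(-2.990000) = -10.870599
  f(-0.120000) = 0.561472
  x_2 = -0.120000 - 0.561472×(-0.120000 - (-2.990000))/(0.561472 - (-10.870599))
       = -0.260956
Iteration 2:
  f(-0.120000) = 0.561472
  f(-0.260956) = 0.142698
  x_3 = -0.260956 - 0.142698×(-0.260956 - (-0.120000))/(0.142698 - 0.561472)
       = -0.308988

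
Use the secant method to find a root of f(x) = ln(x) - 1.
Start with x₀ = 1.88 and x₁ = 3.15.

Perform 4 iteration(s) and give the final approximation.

f(x) = ln(x) - 1
x₀ = 1.88, x₁ = 3.15

Secant formula: x_{n+1} = x_n - f(x_n)(x_n - x_{n-1})/(f(x_n) - f(x_{n-1}))

Iteration 1:
  f(1.880000) = -0.368728
  f(3.150000) = 0.147402
  x_2 = 3.150000 - 0.147402×(3.150000 - 1.880000)/(0.147402 - (-0.368728))
       = 2.787299
Iteration 2:
  f(3.150000) = 0.147402
  f(2.787299) = 0.025073
  x_3 = 2.787299 - 0.025073×(2.787299 - 3.150000)/(0.025073 - 0.147402)
       = 2.712959
Iteration 3:
  f(2.787299) = 0.025073
  f(2.712959) = -0.001960
  x_4 = 2.712959 - (-0.001960)×(2.712959 - 2.787299)/(-0.001960 - 0.025073)
       = 2.718349
Iteration 4:
  f(2.712959) = -0.001960
  f(2.718349) = 0.000025
  x_5 = 2.718349 - 0.000025×(2.718349 - 2.712959)/(0.000025 - (-0.001960))
       = 2.718282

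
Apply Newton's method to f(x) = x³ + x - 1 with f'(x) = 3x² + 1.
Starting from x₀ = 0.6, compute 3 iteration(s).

f(x) = x³ + x - 1
f'(x) = 3x² + 1
x₀ = 0.6

Newton-Raphson formula: x_{n+1} = x_n - f(x_n)/f'(x_n)

Iteration 1:
  f(0.600000) = -0.184000
  f'(0.600000) = 2.080000
  x_1 = 0.600000 - (-0.184000)/2.080000 = 0.688462
Iteration 2:
  f(0.688462) = 0.014778
  f'(0.688462) = 2.421938
  x_2 = 0.688462 - 0.014778/2.421938 = 0.682360
Iteration 3:
  f(0.682360) = 0.000077
  f'(0.682360) = 2.396845
  x_3 = 0.682360 - 0.000077/2.396845 = 0.682328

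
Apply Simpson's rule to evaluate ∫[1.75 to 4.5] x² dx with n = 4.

f(x) = x²
a = 1.75, b = 4.5, n = 4
h = (b - a)/n = 0.687500

Simpson's rule: (h/3)[f(x₀) + 4f(x₁) + 2f(x₂) + ... + f(xₙ)]

x_0 = 1.7500, f(x_0) = 3.062500, coefficient = 1
x_1 = 2.4375, f(x_1) = 5.941406, coefficient = 4
x_2 = 3.1250, f(x_2) = 9.765625, coefficient = 2
x_3 = 3.8125, f(x_3) = 14.535156, coefficient = 4
x_4 = 4.5000, f(x_4) = 20.250000, coefficient = 1

I ≈ (0.687500/3) × 124.750000 = 28.588542
Exact value: 28.588542
Error: 0.000000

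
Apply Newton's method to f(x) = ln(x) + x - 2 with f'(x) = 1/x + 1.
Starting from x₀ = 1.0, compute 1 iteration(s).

f(x) = ln(x) + x - 2
f'(x) = 1/x + 1
x₀ = 1.0

Newton-Raphson formula: x_{n+1} = x_n - f(x_n)/f'(x_n)

Iteration 1:
  f(1.000000) = -1.000000
  f'(1.000000) = 2.000000
  x_1 = 1.000000 - (-1.000000)/2.000000 = 1.500000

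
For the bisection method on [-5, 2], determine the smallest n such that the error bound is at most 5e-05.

We need (b-a)/2^n ≤ 5e-05
(2 - (-5))/2^n ≤ 5e-05
7/2^n ≤ 5e-05
2^n ≥ 140000
n ≥ log₂(140000) = 17.10
n ≥ 18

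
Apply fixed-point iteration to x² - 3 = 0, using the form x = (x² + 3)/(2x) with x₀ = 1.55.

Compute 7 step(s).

Equation: x² - 3 = 0
Fixed-point form: x = (x² + 3)/(2x)
x₀ = 1.55

x_1 = g(1.550000) = 1.742742
x_2 = g(1.742742) = 1.732084
x_3 = g(1.732084) = 1.732051
x_4 = g(1.732051) = 1.732051
x_5 = g(1.732051) = 1.732051
x_6 = g(1.732051) = 1.732051
x_7 = g(1.732051) = 1.732051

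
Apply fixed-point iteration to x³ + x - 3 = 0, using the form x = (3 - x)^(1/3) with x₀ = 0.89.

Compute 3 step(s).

Equation: x³ + x - 3 = 0
Fixed-point form: x = (3 - x)^(1/3)
x₀ = 0.89

x_1 = g(0.890000) = 1.282609
x_2 = g(1.282609) = 1.197539
x_3 = g(1.197539) = 1.216994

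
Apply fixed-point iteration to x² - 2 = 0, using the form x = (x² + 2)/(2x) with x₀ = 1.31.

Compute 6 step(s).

Equation: x² - 2 = 0
Fixed-point form: x = (x² + 2)/(2x)
x₀ = 1.31

x_1 = g(1.310000) = 1.418359
x_2 = g(1.418359) = 1.414220
x_3 = g(1.414220) = 1.414214
x_4 = g(1.414214) = 1.414214
x_5 = g(1.414214) = 1.414214
x_6 = g(1.414214) = 1.414214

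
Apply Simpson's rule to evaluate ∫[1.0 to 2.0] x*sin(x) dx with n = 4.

f(x) = x*sin(x)
a = 1.0, b = 2.0, n = 4
h = (b - a)/n = 0.250000

Simpson's rule: (h/3)[f(x₀) + 4f(x₁) + 2f(x₂) + ... + f(xₙ)]

x_0 = 1.0000, f(x_0) = 0.841471, coefficient = 1
x_1 = 1.2500, f(x_1) = 1.186231, coefficient = 4
x_2 = 1.5000, f(x_2) = 1.496242, coefficient = 2
x_3 = 1.7500, f(x_3) = 1.721975, coefficient = 4
x_4 = 2.0000, f(x_4) = 1.818595, coefficient = 1

I ≈ (0.250000/3) × 17.285376 = 1.440448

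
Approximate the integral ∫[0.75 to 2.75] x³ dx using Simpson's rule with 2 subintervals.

f(x) = x³
a = 0.75, b = 2.75, n = 2
h = (b - a)/n = 1.000000

Simpson's rule: (h/3)[f(x₀) + 4f(x₁) + 2f(x₂) + ... + f(xₙ)]

x_0 = 0.7500, f(x_0) = 0.421875, coefficient = 1
x_1 = 1.7500, f(x_1) = 5.359375, coefficient = 4
x_2 = 2.7500, f(x_2) = 20.796875, coefficient = 1

I ≈ (1.000000/3) × 42.656250 = 14.218750
Exact value: 14.218750
Error: 0.000000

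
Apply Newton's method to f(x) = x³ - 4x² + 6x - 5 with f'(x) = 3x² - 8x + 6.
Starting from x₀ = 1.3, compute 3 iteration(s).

f(x) = x³ - 4x² + 6x - 5
f'(x) = 3x² - 8x + 6
x₀ = 1.3

Newton-Raphson formula: x_{n+1} = x_n - f(x_n)/f'(x_n)

Iteration 1:
  f(1.300000) = -1.763000
  f'(1.300000) = 0.670000
  x_1 = 1.300000 - (-1.763000)/0.670000 = 3.931343
Iteration 2:
  f(3.931343) = 17.526939
  f'(3.931343) = 20.915634
  x_2 = 3.931343 - 17.526939/20.915634 = 3.093361
Iteration 3:
  f(3.093361) = 4.884640
  f'(3.093361) = 9.959755
  x_3 = 3.093361 - 4.884640/9.959755 = 2.602923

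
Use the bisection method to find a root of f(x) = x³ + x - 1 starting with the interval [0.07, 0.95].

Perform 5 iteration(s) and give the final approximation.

f(x) = x³ + x - 1
Initial interval: [0.07, 0.95]

Iteration 1:
  c_1 = (0.070000 + 0.950000)/2 = 0.510000
  f(c_1) = f(0.510000) = -0.357349
  f(a) × f(c) ≥ 0, new interval: [0.510000, 0.950000]
Iteration 2:
  c_2 = (0.510000 + 0.950000)/2 = 0.730000
  f(c_2) = f(0.730000) = 0.119017
  f(a) × f(c) < 0, new interval: [0.510000, 0.730000]
Iteration 3:
  c_3 = (0.510000 + 0.730000)/2 = 0.620000
  f(c_3) = f(0.620000) = -0.141672
  f(a) × f(c) ≥ 0, new interval: [0.620000, 0.730000]
Iteration 4:
  c_4 = (0.620000 + 0.730000)/2 = 0.675000
  f(c_4) = f(0.675000) = -0.017453
  f(a) × f(c) ≥ 0, new interval: [0.675000, 0.730000]
Iteration 5:
  c_5 = (0.675000 + 0.730000)/2 = 0.702500
  f(c_5) = f(0.702500) = 0.049188
  f(a) × f(c) < 0, new interval: [0.675000, 0.702500]

After 5 iteration(s), the approximation is c_5 = 0.702500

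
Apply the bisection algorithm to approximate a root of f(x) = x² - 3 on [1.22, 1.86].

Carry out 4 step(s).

f(x) = x² - 3
Initial interval: [1.22, 1.86]

Iteration 1:
  c_1 = (1.220000 + 1.860000)/2 = 1.540000
  f(c_1) = f(1.540000) = -0.628400
  f(a) × f(c) ≥ 0, new interval: [1.540000, 1.860000]
Iteration 2:
  c_2 = (1.540000 + 1.860000)/2 = 1.700000
  f(c_2) = f(1.700000) = -0.110000
  f(a) × f(c) ≥ 0, new interval: [1.700000, 1.860000]
Iteration 3:
  c_3 = (1.700000 + 1.860000)/2 = 1.780000
  f(c_3) = f(1.780000) = 0.168400
  f(a) × f(c) < 0, new interval: [1.700000, 1.780000]
Iteration 4:
  c_4 = (1.700000 + 1.780000)/2 = 1.740000
  f(c_4) = f(1.740000) = 0.027600
  f(a) × f(c) < 0, new interval: [1.700000, 1.740000]

After 4 iteration(s), the approximation is c_4 = 1.740000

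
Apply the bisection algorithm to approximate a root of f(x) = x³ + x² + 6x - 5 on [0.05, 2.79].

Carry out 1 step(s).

f(x) = x³ + x² + 6x - 5
Initial interval: [0.05, 2.79]

Iteration 1:
  c_1 = (0.050000 + 2.790000)/2 = 1.420000
  f(c_1) = f(1.420000) = 8.399688
  f(a) × f(c) < 0, new interval: [0.050000, 1.420000]

After 1 iteration(s), the approximation is c_1 = 1.420000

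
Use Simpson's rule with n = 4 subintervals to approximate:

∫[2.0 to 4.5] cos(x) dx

f(x) = cos(x)
a = 2.0, b = 4.5, n = 4
h = (b - a)/n = 0.625000

Simpson's rule: (h/3)[f(x₀) + 4f(x₁) + 2f(x₂) + ... + f(xₙ)]

x_0 = 2.0000, f(x_0) = -0.416147, coefficient = 1
x_1 = 2.6250, f(x_1) = -0.869507, coefficient = 4
x_2 = 3.2500, f(x_2) = -0.994130, coefficient = 2
x_3 = 3.8750, f(x_3) = -0.742898, coefficient = 4
x_4 = 4.5000, f(x_4) = -0.210796, coefficient = 1

I ≈ (0.625000/3) × -9.064822 = -1.888505
Exact value: -1.886828
Error: 0.001677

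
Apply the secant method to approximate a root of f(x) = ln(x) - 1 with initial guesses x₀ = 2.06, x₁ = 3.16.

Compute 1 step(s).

f(x) = ln(x) - 1
x₀ = 2.06, x₁ = 3.16

Secant formula: x_{n+1} = x_n - f(x_n)(x_n - x_{n-1})/(f(x_n) - f(x_{n-1}))

Iteration 1:
  f(2.060000) = -0.277294
  f(3.160000) = 0.150572
  x_2 = 3.160000 - 0.150572×(3.160000 - 2.060000)/(0.150572 - (-0.277294))
       = 2.772895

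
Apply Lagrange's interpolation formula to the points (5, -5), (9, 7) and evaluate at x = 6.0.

Lagrange interpolation formula:
P(x) = Σ yᵢ × Lᵢ(x)
where Lᵢ(x) = Π_{j≠i} (x - xⱼ)/(xᵢ - xⱼ)

L_0(6.0) = (6.0 - 9)/(5 - 9) = 0.750000
L_1(6.0) = (6.0 - 5)/(9 - 5) = 0.250000

P(6.0) = (-5)×L_0(6.0) + 7×L_1(6.0)
P(6.0) = -2.000000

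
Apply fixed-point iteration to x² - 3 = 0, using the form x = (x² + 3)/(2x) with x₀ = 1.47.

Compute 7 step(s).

Equation: x² - 3 = 0
Fixed-point form: x = (x² + 3)/(2x)
x₀ = 1.47

x_1 = g(1.470000) = 1.755408
x_2 = g(1.755408) = 1.732206
x_3 = g(1.732206) = 1.732051
x_4 = g(1.732051) = 1.732051
x_5 = g(1.732051) = 1.732051
x_6 = g(1.732051) = 1.732051
x_7 = g(1.732051) = 1.732051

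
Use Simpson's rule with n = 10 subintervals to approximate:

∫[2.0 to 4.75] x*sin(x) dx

f(x) = x*sin(x)
a = 2.0, b = 4.75, n = 10
h = (b - a)/n = 0.275000

Simpson's rule: (h/3)[f(x₀) + 4f(x₁) + 2f(x₂) + ... + f(xₙ)]

x_0 = 2.0000, f(x_0) = 1.818595, coefficient = 1
x_1 = 2.2750, f(x_1) = 1.733840, coefficient = 4
x_2 = 2.5500, f(x_2) = 1.422093, coefficient = 2
x_3 = 2.8250, f(x_3) = 0.879508, coefficient = 4
x_4 = 3.1000, f(x_4) = 0.128900, coefficient = 2
x_5 = 3.3750, f(x_5) = -0.780617, coefficient = 4
x_6 = 3.6500, f(x_6) = -1.776771, coefficient = 2
x_7 = 3.9250, f(x_7) = -2.769863, coefficient = 4
x_8 = 4.2000, f(x_8) = -3.660618, coefficient = 2
x_9 = 4.4750, f(x_9) = -4.349500, coefficient = 4
x_10 = 4.7500, f(x_10) = -4.746641, coefficient = 1

I ≈ (0.275000/3) × -31.847366 = -2.919342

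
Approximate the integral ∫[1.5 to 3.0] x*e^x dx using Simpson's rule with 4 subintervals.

f(x) = x*e^x
a = 1.5, b = 3.0, n = 4
h = (b - a)/n = 0.375000

Simpson's rule: (h/3)[f(x₀) + 4f(x₁) + 2f(x₂) + ... + f(xₙ)]

x_0 = 1.5000, f(x_0) = 6.722534, coefficient = 1
x_1 = 1.8750, f(x_1) = 12.226536, coefficient = 4
x_2 = 2.2500, f(x_2) = 21.347406, coefficient = 2
x_3 = 2.6250, f(x_3) = 36.237007, coefficient = 4
x_4 = 3.0000, f(x_4) = 60.256611, coefficient = 1

I ≈ (0.375000/3) × 303.528128 = 37.941016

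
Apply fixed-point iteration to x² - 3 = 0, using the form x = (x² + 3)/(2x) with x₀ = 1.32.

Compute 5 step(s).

Equation: x² - 3 = 0
Fixed-point form: x = (x² + 3)/(2x)
x₀ = 1.32

x_1 = g(1.320000) = 1.796364
x_2 = g(1.796364) = 1.733202
x_3 = g(1.733202) = 1.732051
x_4 = g(1.732051) = 1.732051
x_5 = g(1.732051) = 1.732051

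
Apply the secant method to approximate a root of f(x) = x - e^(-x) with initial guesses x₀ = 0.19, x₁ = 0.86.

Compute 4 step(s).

f(x) = x - e^(-x)
x₀ = 0.19, x₁ = 0.86

Secant formula: x_{n+1} = x_n - f(x_n)(x_n - x_{n-1})/(f(x_n) - f(x_{n-1}))

Iteration 1:
  f(0.190000) = -0.636959
  f(0.860000) = 0.436838
  x_2 = 0.860000 - 0.436838×(0.860000 - 0.190000)/(0.436838 - (-0.636959))
       = 0.587433
Iteration 2:
  f(0.860000) = 0.436838
  f(0.587433) = 0.031681
  x_3 = 0.587433 - 0.031681×(0.587433 - 0.860000)/(0.031681 - 0.436838)
       = 0.566120
Iteration 3:
  f(0.587433) = 0.031681
  f(0.566120) = -0.001604
  x_4 = 0.566120 - (-0.001604)×(0.566120 - 0.587433)/(-0.001604 - 0.031681)
       = 0.567147
Iteration 4:
  f(0.566120) = -0.001604
  f(0.567147) = 0.000006
  x_5 = 0.567147 - 0.000006×(0.567147 - 0.566120)/(0.000006 - (-0.001604))
       = 0.567143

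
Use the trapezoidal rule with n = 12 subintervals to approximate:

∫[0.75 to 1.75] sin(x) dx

f(x) = sin(x)
a = 0.75, b = 1.75, n = 12
h = (b - a)/n = 0.083333

Trapezoidal rule: (h/2)[f(x₀) + 2f(x₁) + 2f(x₂) + ... + f(xₙ)]

x_0 = 0.7500, f(x_0) = 0.681639, coefficient = 1
x_1 = 0.8333, f(x_1) = 0.740177, coefficient = 2
x_2 = 0.9167, f(x_2) = 0.793578, coefficient = 2
x_3 = 1.0000, f(x_3) = 0.841471, coefficient = 2
x_4 = 1.0833, f(x_4) = 0.883524, coefficient = 2
x_5 = 1.1667, f(x_5) = 0.919445, coefficient = 2
x_6 = 1.2500, f(x_6) = 0.948985, coefficient = 2
x_7 = 1.3333, f(x_7) = 0.971938, coefficient = 2
x_8 = 1.4167, f(x_8) = 0.988146, coefficient = 2
x_9 = 1.5000, f(x_9) = 0.997495, coefficient = 2
x_10 = 1.5833, f(x_10) = 0.999921, coefficient = 2
x_11 = 1.6667, f(x_11) = 0.995408, coefficient = 2
x_12 = 1.7500, f(x_12) = 0.983986, coefficient = 1

I ≈ (0.083333/2) × 21.825799 = 0.909408
Exact value: 0.909935
Error: 0.000527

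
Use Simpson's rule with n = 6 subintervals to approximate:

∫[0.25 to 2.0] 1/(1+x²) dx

f(x) = 1/(1+x²)
a = 0.25, b = 2.0, n = 6
h = (b - a)/n = 0.291667

Simpson's rule: (h/3)[f(x₀) + 4f(x₁) + 2f(x₂) + ... + f(xₙ)]

x_0 = 0.2500, f(x_0) = 0.941176, coefficient = 1
x_1 = 0.5417, f(x_1) = 0.773154, coefficient = 4
x_2 = 0.8333, f(x_2) = 0.590164, coefficient = 2
x_3 = 1.1250, f(x_3) = 0.441379, coefficient = 4
x_4 = 1.4167, f(x_4) = 0.332564, coefficient = 2
x_5 = 1.7083, f(x_5) = 0.255206, coefficient = 4
x_6 = 2.0000, f(x_6) = 0.200000, coefficient = 1

I ≈ (0.291667/3) × 8.865590 = 0.861932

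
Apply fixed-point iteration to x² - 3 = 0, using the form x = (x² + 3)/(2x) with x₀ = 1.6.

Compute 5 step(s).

Equation: x² - 3 = 0
Fixed-point form: x = (x² + 3)/(2x)
x₀ = 1.6

x_1 = g(1.600000) = 1.737500
x_2 = g(1.737500) = 1.732059
x_3 = g(1.732059) = 1.732051
x_4 = g(1.732051) = 1.732051
x_5 = g(1.732051) = 1.732051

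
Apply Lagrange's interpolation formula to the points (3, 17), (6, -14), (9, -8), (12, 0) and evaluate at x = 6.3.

Lagrange interpolation formula:
P(x) = Σ yᵢ × Lᵢ(x)
where Lᵢ(x) = Π_{j≠i} (x - xⱼ)/(xᵢ - xⱼ)

L_0(6.3) = (6.3 - 6)/(3 - 6) × (6.3 - 9)/(3 - 9) × (6.3 - 12)/(3 - 12) = -0.028500
L_1(6.3) = (6.3 - 3)/(6 - 3) × (6.3 - 9)/(6 - 9) × (6.3 - 12)/(6 - 12) = 0.940500
L_2(6.3) = (6.3 - 3)/(9 - 3) × (6.3 - 6)/(9 - 6) × (6.3 - 12)/(9 - 12) = 0.104500
L_3(6.3) = (6.3 - 3)/(12 - 3) × (6.3 - 6)/(12 - 6) × (6.3 - 9)/(12 - 9) = -0.016500

P(6.3) = 17×L_0(6.3) + (-14)×L_1(6.3) + (-8)×L_2(6.3) + 0×L_3(6.3)
P(6.3) = -14.487500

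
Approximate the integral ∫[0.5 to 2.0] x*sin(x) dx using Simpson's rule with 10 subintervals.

f(x) = x*sin(x)
a = 0.5, b = 2.0, n = 10
h = (b - a)/n = 0.150000

Simpson's rule: (h/3)[f(x₀) + 4f(x₁) + 2f(x₂) + ... + f(xₙ)]

x_0 = 0.5000, f(x_0) = 0.239713, coefficient = 1
x_1 = 0.6500, f(x_1) = 0.393371, coefficient = 4
x_2 = 0.8000, f(x_2) = 0.573885, coefficient = 2
x_3 = 0.9500, f(x_3) = 0.772745, coefficient = 4
x_4 = 1.1000, f(x_4) = 0.980328, coefficient = 2
x_5 = 1.2500, f(x_5) = 1.186231, coefficient = 4
x_6 = 1.4000, f(x_6) = 1.379630, coefficient = 2
x_7 = 1.5500, f(x_7) = 1.549665, coefficient = 4
x_8 = 1.7000, f(x_8) = 1.685830, coefficient = 2
x_9 = 1.8500, f(x_9) = 1.778359, coefficient = 4
x_10 = 2.0000, f(x_10) = 1.818595, coefficient = 1

I ≈ (0.150000/3) × 34.019136 = 1.700957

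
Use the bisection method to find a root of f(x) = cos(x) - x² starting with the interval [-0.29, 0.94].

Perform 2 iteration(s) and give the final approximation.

f(x) = cos(x) - x²
Initial interval: [-0.29, 0.94]

Iteration 1:
  c_1 = (-0.290000 + 0.940000)/2 = 0.325000
  f(c_1) = f(0.325000) = 0.842026
  f(a) × f(c) ≥ 0, new interval: [0.325000, 0.940000]
Iteration 2:
  c_2 = (0.325000 + 0.940000)/2 = 0.632500
  f(c_2) = f(0.632500) = 0.406496
  f(a) × f(c) ≥ 0, new interval: [0.632500, 0.940000]

After 2 iteration(s), the approximation is c_2 = 0.632500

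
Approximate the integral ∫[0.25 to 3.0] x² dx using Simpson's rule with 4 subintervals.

f(x) = x²
a = 0.25, b = 3.0, n = 4
h = (b - a)/n = 0.687500

Simpson's rule: (h/3)[f(x₀) + 4f(x₁) + 2f(x₂) + ... + f(xₙ)]

x_0 = 0.2500, f(x_0) = 0.062500, coefficient = 1
x_1 = 0.9375, f(x_1) = 0.878906, coefficient = 4
x_2 = 1.6250, f(x_2) = 2.640625, coefficient = 2
x_3 = 2.3125, f(x_3) = 5.347656, coefficient = 4
x_4 = 3.0000, f(x_4) = 9.000000, coefficient = 1

I ≈ (0.687500/3) × 39.250000 = 8.994792
Exact value: 8.994792
Error: 0.000000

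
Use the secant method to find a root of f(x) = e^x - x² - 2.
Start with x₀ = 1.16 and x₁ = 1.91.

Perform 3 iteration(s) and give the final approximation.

f(x) = e^x - x² - 2
x₀ = 1.16, x₁ = 1.91

Secant formula: x_{n+1} = x_n - f(x_n)(x_n - x_{n-1})/(f(x_n) - f(x_{n-1}))

Iteration 1:
  f(1.160000) = -0.155667
  f(1.910000) = 1.104989
  x_2 = 1.910000 - 1.104989×(1.910000 - 1.160000)/(1.104989 - (-0.155667))
       = 1.252611
Iteration 2:
  f(1.910000) = 1.104989
  f(1.252611) = -0.069567
  x_3 = 1.252611 - (-0.069567)×(1.252611 - 1.910000)/(-0.069567 - 1.104989)
       = 1.291546
Iteration 3:
  f(1.252611) = -0.069567
  f(1.291546) = -0.029683
  x_4 = 1.291546 - (-0.029683)×(1.291546 - 1.252611)/(-0.029683 - (-0.069567))
       = 1.320525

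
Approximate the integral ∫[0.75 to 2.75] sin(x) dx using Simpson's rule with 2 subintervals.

f(x) = sin(x)
a = 0.75, b = 2.75, n = 2
h = (b - a)/n = 1.000000

Simpson's rule: (h/3)[f(x₀) + 4f(x₁) + 2f(x₂) + ... + f(xₙ)]

x_0 = 0.7500, f(x_0) = 0.681639, coefficient = 1
x_1 = 1.7500, f(x_1) = 0.983986, coefficient = 4
x_2 = 2.7500, f(x_2) = 0.381661, coefficient = 1

I ≈ (1.000000/3) × 4.999244 = 1.666415
Exact value: 1.655991
Error: 0.010423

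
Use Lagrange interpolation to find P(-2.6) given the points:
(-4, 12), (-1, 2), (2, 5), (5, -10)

Lagrange interpolation formula:
P(x) = Σ yᵢ × Lᵢ(x)
where Lᵢ(x) = Π_{j≠i} (x - xⱼ)/(xᵢ - xⱼ)

L_0(-2.6) = (-2.6 - (-1))/(-4 - (-1)) × (-2.6 - 2)/(-4 - 2) × (-2.6 - 5)/(-4 - 5) = 0.345284
L_1(-2.6) = (-2.6 - (-4))/(-1 - (-4)) × (-2.6 - 2)/(-1 - 2) × (-2.6 - 5)/(-1 - 5) = 0.906370
L_2(-2.6) = (-2.6 - (-4))/(2 - (-4)) × (-2.6 - (-1))/(2 - (-1)) × (-2.6 - 5)/(2 - 5) = -0.315259
L_3(-2.6) = (-2.6 - (-4))/(5 - (-4)) × (-2.6 - (-1))/(5 - (-1)) × (-2.6 - 2)/(5 - 2) = 0.063605

P(-2.6) = 12×L_0(-2.6) + 2×L_1(-2.6) + 5×L_2(-2.6) + (-10)×L_3(-2.6)
P(-2.6) = 3.743802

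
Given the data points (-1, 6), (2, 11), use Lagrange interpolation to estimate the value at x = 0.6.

Lagrange interpolation formula:
P(x) = Σ yᵢ × Lᵢ(x)
where Lᵢ(x) = Π_{j≠i} (x - xⱼ)/(xᵢ - xⱼ)

L_0(0.6) = (0.6 - 2)/(-1 - 2) = 0.466667
L_1(0.6) = (0.6 - (-1))/(2 - (-1)) = 0.533333

P(0.6) = 6×L_0(0.6) + 11×L_1(0.6)
P(0.6) = 8.666667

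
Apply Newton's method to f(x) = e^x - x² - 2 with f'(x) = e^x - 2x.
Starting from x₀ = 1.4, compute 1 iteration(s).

f(x) = e^x - x² - 2
f'(x) = e^x - 2x
x₀ = 1.4

Newton-Raphson formula: x_{n+1} = x_n - f(x_n)/f'(x_n)

Iteration 1:
  f(1.400000) = 0.095200
  f'(1.400000) = 1.255200
  x_1 = 1.400000 - 0.095200/1.255200 = 1.324156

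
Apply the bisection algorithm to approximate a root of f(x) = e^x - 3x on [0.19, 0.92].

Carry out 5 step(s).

f(x) = e^x - 3x
Initial interval: [0.19, 0.92]

Iteration 1:
  c_1 = (0.190000 + 0.920000)/2 = 0.555000
  f(c_1) = f(0.555000) = 0.076941
  f(a) × f(c) ≥ 0, new interval: [0.555000, 0.920000]
Iteration 2:
  c_2 = (0.555000 + 0.920000)/2 = 0.737500
  f(c_2) = f(0.737500) = -0.121798
  f(a) × f(c) < 0, new interval: [0.555000, 0.737500]
Iteration 3:
  c_3 = (0.555000 + 0.737500)/2 = 0.646250
  f(c_3) = f(0.646250) = -0.030379
  f(a) × f(c) < 0, new interval: [0.555000, 0.646250]
Iteration 4:
  c_4 = (0.555000 + 0.646250)/2 = 0.600625
  f(c_4) = f(0.600625) = 0.021383
  f(a) × f(c) ≥ 0, new interval: [0.600625, 0.646250]
Iteration 5:
  c_5 = (0.600625 + 0.646250)/2 = 0.623437
  f(c_5) = f(0.623437) = -0.004983
  f(a) × f(c) < 0, new interval: [0.600625, 0.623437]

After 5 iteration(s), the approximation is c_5 = 0.623437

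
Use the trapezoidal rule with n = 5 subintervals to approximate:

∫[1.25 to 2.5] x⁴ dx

f(x) = x⁴
a = 1.25, b = 2.5, n = 5
h = (b - a)/n = 0.250000

Trapezoidal rule: (h/2)[f(x₀) + 2f(x₁) + 2f(x₂) + ... + f(xₙ)]

x_0 = 1.2500, f(x_0) = 2.441406, coefficient = 1
x_1 = 1.5000, f(x_1) = 5.062500, coefficient = 2
x_2 = 1.7500, f(x_2) = 9.378906, coefficient = 2
x_3 = 2.0000, f(x_3) = 16.000000, coefficient = 2
x_4 = 2.2500, f(x_4) = 25.628906, coefficient = 2
x_5 = 2.5000, f(x_5) = 39.062500, coefficient = 1

I ≈ (0.250000/2) × 153.644531 = 19.205566
Exact value: 18.920898
Error: 0.284668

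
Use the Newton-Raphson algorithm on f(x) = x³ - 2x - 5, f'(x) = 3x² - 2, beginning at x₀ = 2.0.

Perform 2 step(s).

f(x) = x³ - 2x - 5
f'(x) = 3x² - 2
x₀ = 2.0

Newton-Raphson formula: x_{n+1} = x_n - f(x_n)/f'(x_n)

Iteration 1:
  f(2.000000) = -1.000000
  f'(2.000000) = 10.000000
  x_1 = 2.000000 - (-1.000000)/10.000000 = 2.100000
Iteration 2:
  f(2.100000) = 0.061000
  f'(2.100000) = 11.230000
  x_2 = 2.100000 - 0.061000/11.230000 = 2.094568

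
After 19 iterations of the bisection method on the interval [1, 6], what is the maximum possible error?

Bisection error bound: |error| ≤ (b-a)/2^n
|error| ≤ (6 - 1)/2^19 = 5/2^19
|error| ≤ 0.0000095367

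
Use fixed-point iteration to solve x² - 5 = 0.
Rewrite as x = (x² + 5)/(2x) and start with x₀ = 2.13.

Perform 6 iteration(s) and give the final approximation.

Equation: x² - 5 = 0
Fixed-point form: x = (x² + 5)/(2x)
x₀ = 2.13

x_1 = g(2.130000) = 2.238709
x_2 = g(2.238709) = 2.236070
x_3 = g(2.236070) = 2.236068
x_4 = g(2.236068) = 2.236068
x_5 = g(2.236068) = 2.236068
x_6 = g(2.236068) = 2.236068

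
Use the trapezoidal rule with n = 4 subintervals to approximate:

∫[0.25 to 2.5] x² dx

f(x) = x²
a = 0.25, b = 2.5, n = 4
h = (b - a)/n = 0.562500

Trapezoidal rule: (h/2)[f(x₀) + 2f(x₁) + 2f(x₂) + ... + f(xₙ)]

x_0 = 0.2500, f(x_0) = 0.062500, coefficient = 1
x_1 = 0.8125, f(x_1) = 0.660156, coefficient = 2
x_2 = 1.3750, f(x_2) = 1.890625, coefficient = 2
x_3 = 1.9375, f(x_3) = 3.753906, coefficient = 2
x_4 = 2.5000, f(x_4) = 6.250000, coefficient = 1

I ≈ (0.562500/2) × 18.921875 = 5.321777
Exact value: 5.203125
Error: 0.118652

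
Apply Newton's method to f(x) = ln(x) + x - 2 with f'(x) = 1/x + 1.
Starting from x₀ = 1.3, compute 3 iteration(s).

f(x) = ln(x) + x - 2
f'(x) = 1/x + 1
x₀ = 1.3

Newton-Raphson formula: x_{n+1} = x_n - f(x_n)/f'(x_n)

Iteration 1:
  f(1.300000) = -0.437636
  f'(1.300000) = 1.769231
  x_1 = 1.300000 - (-0.437636)/1.769231 = 1.547359
Iteration 2:
  f(1.547359) = -0.016091
  f'(1.547359) = 1.646262
  x_2 = 1.547359 - (-0.016091)/1.646262 = 1.557134
Iteration 3:
  f(1.557134) = -0.000020
  f'(1.557134) = 1.642206
  x_3 = 1.557134 - (-0.000020)/1.642206 = 1.557146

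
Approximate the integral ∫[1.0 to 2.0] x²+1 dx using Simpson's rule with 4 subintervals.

f(x) = x²+1
a = 1.0, b = 2.0, n = 4
h = (b - a)/n = 0.250000

Simpson's rule: (h/3)[f(x₀) + 4f(x₁) + 2f(x₂) + ... + f(xₙ)]

x_0 = 1.0000, f(x_0) = 2.000000, coefficient = 1
x_1 = 1.2500, f(x_1) = 2.562500, coefficient = 4
x_2 = 1.5000, f(x_2) = 3.250000, coefficient = 2
x_3 = 1.7500, f(x_3) = 4.062500, coefficient = 4
x_4 = 2.0000, f(x_4) = 5.000000, coefficient = 1

I ≈ (0.250000/3) × 40.000000 = 3.333333
Exact value: 3.333333
Error: 0.000000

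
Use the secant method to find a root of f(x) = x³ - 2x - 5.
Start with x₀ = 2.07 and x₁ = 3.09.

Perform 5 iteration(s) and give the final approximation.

f(x) = x³ - 2x - 5
x₀ = 2.07, x₁ = 3.09

Secant formula: x_{n+1} = x_n - f(x_n)(x_n - x_{n-1})/(f(x_n) - f(x_{n-1}))

Iteration 1:
  f(2.070000) = -0.270257
  f(3.090000) = 18.323629
  x_2 = 3.090000 - 18.323629×(3.090000 - 2.070000)/(18.323629 - (-0.270257))
       = 2.084825
Iteration 2:
  f(3.090000) = 18.323629
  f(2.084825) = -0.107963
  x_3 = 2.084825 - (-0.107963)×(2.084825 - 3.090000)/(-0.107963 - 18.323629)
       = 2.090713
Iteration 3:
  f(2.084825) = -0.107963
  f(2.090713) = -0.042748
  x_4 = 2.090713 - (-0.042748)×(2.090713 - 2.084825)/(-0.042748 - (-0.107963))
       = 2.094573
Iteration 4:
  f(2.090713) = -0.042748
  f(2.094573) = 0.000236
  x_5 = 2.094573 - 0.000236×(2.094573 - 2.090713)/(0.000236 - (-0.042748))
       = 2.094551
Iteration 5:
  f(2.094573) = 0.000236
  f(2.094551) = -0.000001
  x_6 = 2.094551 - (-0.000001)×(2.094551 - 2.094573)/(-0.000001 - 0.000236)
       = 2.094551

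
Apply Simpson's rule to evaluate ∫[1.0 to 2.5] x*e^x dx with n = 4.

f(x) = x*e^x
a = 1.0, b = 2.5, n = 4
h = (b - a)/n = 0.375000

Simpson's rule: (h/3)[f(x₀) + 4f(x₁) + 2f(x₂) + ... + f(xₙ)]

x_0 = 1.0000, f(x_0) = 2.718282, coefficient = 1
x_1 = 1.3750, f(x_1) = 5.438230, coefficient = 4
x_2 = 1.7500, f(x_2) = 10.070555, coefficient = 2
x_3 = 2.1250, f(x_3) = 17.792407, coefficient = 4
x_4 = 2.5000, f(x_4) = 30.456235, coefficient = 1

I ≈ (0.375000/3) × 146.238177 = 18.279772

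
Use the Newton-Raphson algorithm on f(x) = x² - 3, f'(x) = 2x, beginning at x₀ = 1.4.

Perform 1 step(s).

f(x) = x² - 3
f'(x) = 2x
x₀ = 1.4

Newton-Raphson formula: x_{n+1} = x_n - f(x_n)/f'(x_n)

Iteration 1:
  f(1.400000) = -1.040000
  f'(1.400000) = 2.800000
  x_1 = 1.400000 - (-1.040000)/2.800000 = 1.771429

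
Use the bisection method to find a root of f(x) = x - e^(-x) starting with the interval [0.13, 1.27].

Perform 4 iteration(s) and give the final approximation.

f(x) = x - e^(-x)
Initial interval: [0.13, 1.27]

Iteration 1:
  c_1 = (0.130000 + 1.270000)/2 = 0.700000
  f(c_1) = f(0.700000) = 0.203415
  f(a) × f(c) < 0, new interval: [0.130000, 0.700000]
Iteration 2:
  c_2 = (0.130000 + 0.700000)/2 = 0.415000
  f(c_2) = f(0.415000) = -0.245340
  f(a) × f(c) ≥ 0, new interval: [0.415000, 0.700000]
Iteration 3:
  c_3 = (0.415000 + 0.700000)/2 = 0.557500
  f(c_3) = f(0.557500) = -0.015139
  f(a) × f(c) ≥ 0, new interval: [0.557500, 0.700000]
Iteration 4:
  c_4 = (0.557500 + 0.700000)/2 = 0.628750
  f(c_4) = f(0.628750) = 0.095492
  f(a) × f(c) < 0, new interval: [0.557500, 0.628750]

After 4 iteration(s), the approximation is c_4 = 0.628750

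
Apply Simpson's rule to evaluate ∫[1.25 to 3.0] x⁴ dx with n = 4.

f(x) = x⁴
a = 1.25, b = 3.0, n = 4
h = (b - a)/n = 0.437500

Simpson's rule: (h/3)[f(x₀) + 4f(x₁) + 2f(x₂) + ... + f(xₙ)]

x_0 = 1.2500, f(x_0) = 2.441406, coefficient = 1
x_1 = 1.6875, f(x_1) = 8.109146, coefficient = 4
x_2 = 2.1250, f(x_2) = 20.390869, coefficient = 2
x_3 = 2.5625, f(x_3) = 43.117691, coefficient = 4
x_4 = 3.0000, f(x_4) = 81.000000, coefficient = 1

I ≈ (0.437500/3) × 329.130493 = 47.998197
Exact value: 47.989648
Error: 0.008548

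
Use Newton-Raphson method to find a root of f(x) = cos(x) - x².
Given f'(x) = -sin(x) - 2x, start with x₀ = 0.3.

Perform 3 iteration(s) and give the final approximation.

f(x) = cos(x) - x²
f'(x) = -sin(x) - 2x
x₀ = 0.3

Newton-Raphson formula: x_{n+1} = x_n - f(x_n)/f'(x_n)

Iteration 1:
  f(0.300000) = 0.865336
  f'(0.300000) = -0.895520
  x_1 = 0.300000 - 0.865336/(-0.895520) = 1.266295
Iteration 2:
  f(1.266295) = -1.303685
  f'(1.266295) = -3.486586
  x_2 = 1.266295 - (-1.303685)/(-3.486586) = 0.892380
Iteration 3:
  f(0.892380) = -0.168782
  f'(0.892380) = -2.563329
  x_3 = 0.892380 - (-0.168782)/(-2.563329) = 0.826535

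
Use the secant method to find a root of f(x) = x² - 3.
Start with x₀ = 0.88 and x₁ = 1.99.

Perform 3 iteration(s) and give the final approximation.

f(x) = x² - 3
x₀ = 0.88, x₁ = 1.99

Secant formula: x_{n+1} = x_n - f(x_n)(x_n - x_{n-1})/(f(x_n) - f(x_{n-1}))

Iteration 1:
  f(0.880000) = -2.225600
  f(1.990000) = 0.960100
  x_2 = 1.990000 - 0.960100×(1.990000 - 0.880000)/(0.960100 - (-2.225600))
       = 1.655470
Iteration 2:
  f(1.990000) = 0.960100
  f(1.655470) = -0.259418
  x_3 = 1.655470 - (-0.259418)×(1.655470 - 1.990000)/(-0.259418 - 0.960100)
       = 1.726632
Iteration 3:
  f(1.655470) = -0.259418
  f(1.726632) = -0.018742
  x_4 = 1.726632 - (-0.018742)×(1.726632 - 1.655470)/(-0.018742 - (-0.259418))
       = 1.732174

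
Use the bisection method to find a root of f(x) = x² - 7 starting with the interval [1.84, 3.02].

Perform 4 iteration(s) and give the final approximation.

f(x) = x² - 7
Initial interval: [1.84, 3.02]

Iteration 1:
  c_1 = (1.840000 + 3.020000)/2 = 2.430000
  f(c_1) = f(2.430000) = -1.095100
  f(a) × f(c) ≥ 0, new interval: [2.430000, 3.020000]
Iteration 2:
  c_2 = (2.430000 + 3.020000)/2 = 2.725000
  f(c_2) = f(2.725000) = 0.425625
  f(a) × f(c) < 0, new interval: [2.430000, 2.725000]
Iteration 3:
  c_3 = (2.430000 + 2.725000)/2 = 2.577500
  f(c_3) = f(2.577500) = -0.356494
  f(a) × f(c) ≥ 0, new interval: [2.577500, 2.725000]
Iteration 4:
  c_4 = (2.577500 + 2.725000)/2 = 2.651250
  f(c_4) = f(2.651250) = 0.029127
  f(a) × f(c) < 0, new interval: [2.577500, 2.651250]

After 4 iteration(s), the approximation is c_4 = 2.651250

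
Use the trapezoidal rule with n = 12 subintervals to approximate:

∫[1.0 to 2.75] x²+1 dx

f(x) = x²+1
a = 1.0, b = 2.75, n = 12
h = (b - a)/n = 0.145833

Trapezoidal rule: (h/2)[f(x₀) + 2f(x₁) + 2f(x₂) + ... + f(xₙ)]

x_0 = 1.0000, f(x_0) = 2.000000, coefficient = 1
x_1 = 1.1458, f(x_1) = 2.312934, coefficient = 2
x_2 = 1.2917, f(x_2) = 2.668403, coefficient = 2
x_3 = 1.4375, f(x_3) = 3.066406, coefficient = 2
x_4 = 1.5833, f(x_4) = 3.506944, coefficient = 2
x_5 = 1.7292, f(x_5) = 3.990017, coefficient = 2
x_6 = 1.8750, f(x_6) = 4.515625, coefficient = 2
x_7 = 2.0208, f(x_7) = 5.083767, coefficient = 2
x_8 = 2.1667, f(x_8) = 5.694444, coefficient = 2
x_9 = 2.3125, f(x_9) = 6.347656, coefficient = 2
x_10 = 2.4583, f(x_10) = 7.043403, coefficient = 2
x_11 = 2.6042, f(x_11) = 7.781684, coefficient = 2
x_12 = 2.7500, f(x_12) = 8.562500, coefficient = 1

I ≈ (0.145833/2) × 114.585069 = 8.355161
Exact value: 8.348958
Error: 0.006203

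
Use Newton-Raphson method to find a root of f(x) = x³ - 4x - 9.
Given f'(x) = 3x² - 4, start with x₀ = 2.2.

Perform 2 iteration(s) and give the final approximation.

f(x) = x³ - 4x - 9
f'(x) = 3x² - 4
x₀ = 2.2

Newton-Raphson formula: x_{n+1} = x_n - f(x_n)/f'(x_n)

Iteration 1:
  f(2.200000) = -7.152000
  f'(2.200000) = 10.520000
  x_1 = 2.200000 - (-7.152000)/10.520000 = 2.879848
Iteration 2:
  f(2.879848) = 3.364696
  f'(2.879848) = 20.880572
  x_2 = 2.879848 - 3.364696/20.880572 = 2.718708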